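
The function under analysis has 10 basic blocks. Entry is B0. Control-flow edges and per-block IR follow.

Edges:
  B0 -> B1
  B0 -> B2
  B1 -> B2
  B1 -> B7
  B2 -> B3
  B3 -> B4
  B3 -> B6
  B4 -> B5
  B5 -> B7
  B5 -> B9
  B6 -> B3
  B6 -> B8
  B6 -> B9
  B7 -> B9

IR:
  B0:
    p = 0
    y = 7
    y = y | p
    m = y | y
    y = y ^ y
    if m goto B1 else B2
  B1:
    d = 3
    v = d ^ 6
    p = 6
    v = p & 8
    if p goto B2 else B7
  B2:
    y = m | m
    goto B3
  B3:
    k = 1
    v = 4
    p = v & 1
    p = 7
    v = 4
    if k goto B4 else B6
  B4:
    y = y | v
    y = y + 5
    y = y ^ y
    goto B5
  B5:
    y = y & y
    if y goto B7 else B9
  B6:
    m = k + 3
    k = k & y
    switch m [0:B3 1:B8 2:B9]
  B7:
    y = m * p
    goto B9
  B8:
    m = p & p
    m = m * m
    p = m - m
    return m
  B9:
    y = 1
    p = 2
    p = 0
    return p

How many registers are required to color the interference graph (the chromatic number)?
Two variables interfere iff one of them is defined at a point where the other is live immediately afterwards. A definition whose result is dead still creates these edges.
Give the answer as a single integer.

Answer: 5

Derivation:
def/use:
  B0: def={m,p,y} ue=∅
  B1: def={d,p,v} ue=∅
  B2: def={y} ue={m}
  B3: def={k,p,v} ue=∅
  B4: def={y} ue={v,y}
  B5: def={y} ue={y}
  B6: def={k,m} ue={k,y}
  B7: def={y} ue={m,p}
  B8: def={m,p} ue={p}
  B9: def={p,y} ue=∅

Backward fixpoint:
  B0: in=∅ out={m}
  B1: in={m} out={m,p}
  B2: in={m} out={m,y}
  B3: in={m,y} out={k,m,p,v,y}
  B4: in={m,p,v,y} out={m,p,y}
  B5: in={m,p,y} out={m,p}
  B6: in={k,p,y} out={m,p,y}
  B7: in={m,p} out=∅
  B8: in={p} out=∅
  B9: in=∅ out=∅

Interference:
  d↔{m}
  k↔{m,p,v,y}
  m↔{d,k,p,v,y}
  p↔{k,m,v,y}
  v↔{k,m,p,y}
  y↔{k,m,p,v}

Chromatic number:
  lower bound: {k,m,p,v,y} mutually conflict ⇒ χ ≥ 5
  assign d→c1 k→c1 m→c0 p→c2 v→c3 y→c4 — no edge inside a register ⇒ χ ≤ 5
  χ = 5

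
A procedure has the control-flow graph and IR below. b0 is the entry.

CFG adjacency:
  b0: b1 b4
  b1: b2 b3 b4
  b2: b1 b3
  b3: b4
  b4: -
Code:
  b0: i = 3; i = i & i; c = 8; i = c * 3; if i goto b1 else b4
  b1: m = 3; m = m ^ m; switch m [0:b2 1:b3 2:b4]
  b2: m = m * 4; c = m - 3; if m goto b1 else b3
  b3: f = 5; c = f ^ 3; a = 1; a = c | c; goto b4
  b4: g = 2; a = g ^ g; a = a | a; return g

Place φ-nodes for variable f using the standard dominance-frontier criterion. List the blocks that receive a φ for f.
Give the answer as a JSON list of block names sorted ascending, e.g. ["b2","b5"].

Answer: ["b4"]

Derivation:
idom tree: b1←b0 b2←b1 b3←b1 b4←b0
Dom at joins:
  b1: preds {b0,b2}: {b0} ∩ {b0,b1,b2} = {b0}; idom=b0
  b3: preds {b1,b2}: {b0,b1} ∩ {b0,b1,b2} = {b0,b1}; idom=b1
  b4: preds {b0,b1,b3}: {b0} ∩ {b0,b1} ∩ {b0,b1,b3} = {b0}; idom=b0

Frontier:
  join b1 pred b0: · stop@b0
  join b1 pred b2: b2→b1 stop@b0
  join b3 pred b1: · stop@b1
  join b3 pred b2: b2 stop@b1
  join b4 pred b0: · stop@b0
  join b4 pred b1: b1 stop@b0
  join b4 pred b3: b3→b1 stop@b0
  b0 → ∅
  b1 → {b1,b4}
  b2 → {b1,b3}
  b3 → {b4}
  b4 → ∅

φ for f: defs {b3}
  DF⁺ = {b4}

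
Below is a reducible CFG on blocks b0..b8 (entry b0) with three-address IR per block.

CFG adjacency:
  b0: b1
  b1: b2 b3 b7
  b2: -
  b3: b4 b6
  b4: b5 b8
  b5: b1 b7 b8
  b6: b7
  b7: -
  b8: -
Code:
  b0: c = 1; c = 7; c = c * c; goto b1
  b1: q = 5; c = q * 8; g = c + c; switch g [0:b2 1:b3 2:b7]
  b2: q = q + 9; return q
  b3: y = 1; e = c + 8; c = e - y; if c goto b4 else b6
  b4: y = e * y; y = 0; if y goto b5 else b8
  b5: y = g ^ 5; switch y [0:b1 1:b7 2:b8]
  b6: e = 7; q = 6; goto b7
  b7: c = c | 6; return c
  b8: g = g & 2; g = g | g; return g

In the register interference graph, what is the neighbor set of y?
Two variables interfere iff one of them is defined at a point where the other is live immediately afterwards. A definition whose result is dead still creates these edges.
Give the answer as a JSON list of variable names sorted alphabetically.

Per-block:
  b0: def={c} ue=∅
  b1: def={c,g,q} ue=∅
  b2: def={q} ue={q}
  b3: def={c,e,y} ue={c}
  b4: def={y} ue={e,y}
  b5: def={y} ue={g}
  b6: def={e,q} ue=∅
  b7: def={c} ue={c}
  b8: def={g} ue={g}

Liveness:
  b0: in=∅ out=∅
  b1: in=∅ out={c,g,q}
  b2: in={q} out=∅
  b3: in={c,g} out={c,e,g,y}
  b4: in={c,e,g,y} out={c,g}
  b5: in={c,g} out={c,g}
  b6: in={c} out={c}
  b7: in={c} out=∅
  b8: in={g} out=∅

Interfere edges:
  c: {e,g,q,y}
  e: {c,g,y}
  g: {c,e,q,y}
  q: {c,g}
  y: {c,e,g}

N(y) = ["c", "e", "g"]

Answer: ["c", "e", "g"]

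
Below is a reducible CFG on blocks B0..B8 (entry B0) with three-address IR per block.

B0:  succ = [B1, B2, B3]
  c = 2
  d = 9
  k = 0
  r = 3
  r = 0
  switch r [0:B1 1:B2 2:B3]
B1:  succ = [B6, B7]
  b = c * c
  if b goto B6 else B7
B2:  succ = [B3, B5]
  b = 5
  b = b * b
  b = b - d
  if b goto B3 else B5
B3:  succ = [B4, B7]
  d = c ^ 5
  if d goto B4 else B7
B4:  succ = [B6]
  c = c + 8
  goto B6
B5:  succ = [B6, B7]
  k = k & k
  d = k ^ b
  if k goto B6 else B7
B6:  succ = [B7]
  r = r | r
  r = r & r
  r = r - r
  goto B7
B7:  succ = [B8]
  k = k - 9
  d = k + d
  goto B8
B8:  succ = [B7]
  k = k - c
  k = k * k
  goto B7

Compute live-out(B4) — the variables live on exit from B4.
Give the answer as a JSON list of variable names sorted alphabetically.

def/use:
  B0: def={c,d,k,r} ue=∅
  B1: def={b} ue={c}
  B2: def={b} ue={d}
  B3: def={d} ue={c}
  B4: def={c} ue={c}
  B5: def={d,k} ue={b,k}
  B6: def={r} ue={r}
  B7: def={d,k} ue={d,k}
  B8: def={k} ue={c,k}

Live sets:
  B0 li=∅ lo={c,d,k,r}
  B1 li={c,d,k,r} lo={c,d,k,r}
  B2 li={c,d,k,r} lo={b,c,k,r}
  B3 li={c,k,r} lo={c,d,k,r}
  B4 li={c,d,k,r} lo={c,d,k,r}
  B5 li={b,c,k,r} lo={c,d,k,r}
  B6 li={c,d,k,r} lo={c,d,k}
  B7 li={c,d,k} lo={c,d,k}
  B8 li={c,d,k} lo={c,d,k}

live-out(B4) = ["c", "d", "k", "r"]

Answer: ["c", "d", "k", "r"]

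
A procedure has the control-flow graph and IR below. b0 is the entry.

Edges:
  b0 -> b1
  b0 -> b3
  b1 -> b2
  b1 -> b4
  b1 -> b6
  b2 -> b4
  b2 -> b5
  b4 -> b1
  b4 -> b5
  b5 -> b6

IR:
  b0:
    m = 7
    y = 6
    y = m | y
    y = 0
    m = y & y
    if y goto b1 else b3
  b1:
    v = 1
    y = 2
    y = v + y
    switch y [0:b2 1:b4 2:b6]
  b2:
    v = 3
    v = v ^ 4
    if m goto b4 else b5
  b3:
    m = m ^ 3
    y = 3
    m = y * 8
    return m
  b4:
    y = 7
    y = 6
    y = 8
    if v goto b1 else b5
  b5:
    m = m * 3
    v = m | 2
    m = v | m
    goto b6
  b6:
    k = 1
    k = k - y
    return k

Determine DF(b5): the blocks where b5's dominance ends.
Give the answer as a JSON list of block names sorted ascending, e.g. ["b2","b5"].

idom tree: b1←b0 b2←b1 b3←b0 b4←b1 b5←b1 b6←b1
Join-block Dom:
  b1: preds {b0,b4}: {b0} ∩ {b0,b1,b4} = {b0}; idom=b0
  b4: preds {b1,b2}: {b0,b1} ∩ {b0,b1,b2} = {b0,b1}; idom=b1
  b5: preds {b2,b4}: {b0,b1,b2} ∩ {b0,b1,b4} = {b0,b1}; idom=b1
  b6: preds {b1,b5}: {b0,b1} ∩ {b0,b1,b5} = {b0,b1}; idom=b1

DF derivation:
  join b1 pred b0: · stop@b0
  join b1 pred b4: b4→b1 stop@b0
  join b4 pred b1: · stop@b1
  join b4 pred b2: b2 stop@b1
  join b5 pred b2: b2 stop@b1
  join b5 pred b4: b4 stop@b1
  join b6 pred b1: · stop@b1
  join b6 pred b5: b5 stop@b1
  b0: DF=∅
  b1: DF={b1}
  b2: DF={b4,b5}
  b3: DF=∅
  b4: DF={b1,b5}
  b5: DF={b6}
  b6: DF=∅

DF(b5) = ["b6"]

Answer: ["b6"]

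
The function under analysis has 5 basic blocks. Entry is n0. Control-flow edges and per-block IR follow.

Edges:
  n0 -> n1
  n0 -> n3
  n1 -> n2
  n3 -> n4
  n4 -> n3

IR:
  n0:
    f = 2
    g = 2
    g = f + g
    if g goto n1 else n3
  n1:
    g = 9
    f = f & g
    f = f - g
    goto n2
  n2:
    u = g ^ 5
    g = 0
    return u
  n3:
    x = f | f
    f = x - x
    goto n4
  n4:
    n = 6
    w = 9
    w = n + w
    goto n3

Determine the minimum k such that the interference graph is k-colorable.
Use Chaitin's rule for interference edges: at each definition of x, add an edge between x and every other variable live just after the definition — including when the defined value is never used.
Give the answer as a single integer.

Answer: 3

Analysis:
def/use:
  n0: def={f,g} ue=∅
  n1: def={f,g} ue={f}
  n2: def={g,u} ue={g}
  n3: def={f,x} ue={f}
  n4: def={n,w} ue=∅

Liveness:
  n0 li=∅ lo={f}
  n1 li={f} lo={g}
  n2 li={g} lo=∅
  n3 li={f} lo={f}
  n4 li={f} lo={f}

Interfere edges:
  f↔{g,n,w}
  g↔{f,u}
  n↔{f,w}
  u↔{g}
  w↔{f,n}
  x↔∅

Colouring:
  clique {f,n,w} ⇒ need ≥ 3
  3-colouring: R0={f,u,x}  R1={g,n}  R2={w}
  χ = 3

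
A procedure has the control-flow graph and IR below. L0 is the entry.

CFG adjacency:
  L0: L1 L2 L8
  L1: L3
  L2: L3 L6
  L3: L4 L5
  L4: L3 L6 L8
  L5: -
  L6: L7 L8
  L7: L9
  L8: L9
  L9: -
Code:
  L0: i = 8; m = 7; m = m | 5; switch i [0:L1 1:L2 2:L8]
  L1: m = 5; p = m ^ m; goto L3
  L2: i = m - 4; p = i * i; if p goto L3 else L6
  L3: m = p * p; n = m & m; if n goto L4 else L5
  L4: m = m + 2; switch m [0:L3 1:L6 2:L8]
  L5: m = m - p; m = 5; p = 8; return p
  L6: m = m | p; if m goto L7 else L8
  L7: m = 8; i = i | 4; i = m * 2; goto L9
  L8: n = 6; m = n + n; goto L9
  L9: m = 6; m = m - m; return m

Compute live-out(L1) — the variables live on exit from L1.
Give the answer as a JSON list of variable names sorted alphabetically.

Per-block:
  L0: def={i,m} ue=∅
  L1: def={m,p} ue=∅
  L2: def={i,p} ue={m}
  L3: def={m,n} ue={p}
  L4: def={m} ue={m}
  L5: def={m,p} ue={m,p}
  L6: def={m} ue={m,p}
  L7: def={i,m} ue={i}
  L8: def={m,n} ue=∅
  L9: def={m} ue=∅

Live sets:
  L0: in=∅ out={i,m}
  L1: in={i} out={i,p}
  L2: in={m} out={i,m,p}
  L3: in={i,p} out={i,m,p}
  L4: in={i,m,p} out={i,m,p}
  L5: in={m,p} out=∅
  L6: in={i,m,p} out={i}
  L7: in={i} out=∅
  L8: in=∅ out=∅
  L9: in=∅ out=∅

live-out(L1) = ["i", "p"]

Answer: ["i", "p"]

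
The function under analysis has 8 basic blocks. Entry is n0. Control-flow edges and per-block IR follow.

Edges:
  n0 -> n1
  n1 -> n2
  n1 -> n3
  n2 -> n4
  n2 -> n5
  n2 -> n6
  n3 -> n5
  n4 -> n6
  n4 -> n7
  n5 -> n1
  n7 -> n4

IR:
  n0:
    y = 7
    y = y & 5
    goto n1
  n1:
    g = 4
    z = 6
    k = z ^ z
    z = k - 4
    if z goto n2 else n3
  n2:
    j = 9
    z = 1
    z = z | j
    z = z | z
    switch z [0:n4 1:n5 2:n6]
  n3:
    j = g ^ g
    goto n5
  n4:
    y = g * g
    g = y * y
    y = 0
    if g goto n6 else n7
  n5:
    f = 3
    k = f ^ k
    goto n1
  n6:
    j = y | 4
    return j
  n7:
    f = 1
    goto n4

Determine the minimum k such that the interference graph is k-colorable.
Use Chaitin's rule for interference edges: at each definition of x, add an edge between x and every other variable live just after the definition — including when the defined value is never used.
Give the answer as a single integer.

Answer: 5

Analysis:
def/use:
  n0 def {y} use ∅
  n1 def {g,k,z} use ∅
  n2 def {j,z} use ∅
  n3 def {j} use {g}
  n4 def {g,y} use {g}
  n5 def {f,k} use {k}
  n6 def {j} use {y}
  n7 def {f} use ∅

Backward fixpoint:
  live n0: ∅→{y}
  live n1: {y}→{g,k,y}
  live n2: {g,k,y}→{g,k,y}
  live n3: {g,k,y}→{k,y}
  live n4: {g}→{g,y}
  live n5: {k,y}→{y}
  live n6: {y}→∅
  live n7: {g}→{g}

Interfere edges:
  f↔{g,k,y}
  g↔{f,j,k,y,z}
  j↔{g,k,y,z}
  k↔{f,g,j,y,z}
  y↔{f,g,j,k,z}
  z↔{g,j,k,y}

Chromatic number:
  lower bound: {g,j,k,y,z} mutually conflict ⇒ χ ≥ 5
  5-colouring: R0={g}  R1={k}  R2={y}  R3={f,j}  R4={z}
  χ = 5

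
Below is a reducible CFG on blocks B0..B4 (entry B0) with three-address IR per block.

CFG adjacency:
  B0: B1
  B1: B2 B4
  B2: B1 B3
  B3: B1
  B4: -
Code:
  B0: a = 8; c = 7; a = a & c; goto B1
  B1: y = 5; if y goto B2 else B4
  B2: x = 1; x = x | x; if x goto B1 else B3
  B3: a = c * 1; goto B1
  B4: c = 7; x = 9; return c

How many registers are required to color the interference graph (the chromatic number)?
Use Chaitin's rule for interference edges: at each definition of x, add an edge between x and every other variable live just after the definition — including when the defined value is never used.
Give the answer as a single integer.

Block summaries:
  B0: def={a,c} ue=∅
  B1: def={y} ue=∅
  B2: def={x} ue=∅
  B3: def={a} ue={c}
  B4: def={c,x} ue=∅

Backward fixpoint:
  live B0: ∅→{c}
  live B1: {c}→{c}
  live B2: {c}→{c}
  live B3: {c}→{c}
  live B4: ∅→∅

Interfere edges:
  a — {c}
  c — {a,x,y}
  x — {c}
  y — {c}

Chromatic number:
  clique {a,c} ⇒ need ≥ 2
  assign a→R1 c→R0 x→R1 y→R1 — no edge inside a register ⇒ χ ≤ 2
  χ = 2

Answer: 2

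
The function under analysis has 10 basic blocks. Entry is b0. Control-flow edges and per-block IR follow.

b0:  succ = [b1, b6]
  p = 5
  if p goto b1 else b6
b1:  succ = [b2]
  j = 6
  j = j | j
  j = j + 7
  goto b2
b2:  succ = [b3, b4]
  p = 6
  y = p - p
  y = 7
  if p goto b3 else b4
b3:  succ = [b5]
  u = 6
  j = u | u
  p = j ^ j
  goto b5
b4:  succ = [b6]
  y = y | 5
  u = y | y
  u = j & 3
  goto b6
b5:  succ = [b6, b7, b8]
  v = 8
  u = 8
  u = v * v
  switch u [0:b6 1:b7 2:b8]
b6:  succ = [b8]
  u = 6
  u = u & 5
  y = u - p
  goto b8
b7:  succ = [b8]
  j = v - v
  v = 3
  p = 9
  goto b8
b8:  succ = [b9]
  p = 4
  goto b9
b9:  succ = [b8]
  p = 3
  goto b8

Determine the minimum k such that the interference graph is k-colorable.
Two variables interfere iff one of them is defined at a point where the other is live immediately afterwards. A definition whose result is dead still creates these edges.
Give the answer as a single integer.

Block summaries:
  b0: {p} / ∅
  b1: {j} / ∅
  b2: {p,y} / ∅
  b3: {j,p,u} / ∅
  b4: {u,y} / {j,y}
  b5: {u,v} / ∅
  b6: {u,y} / {p}
  b7: {j,p,v} / {v}
  b8: {p} / ∅
  b9: {p} / ∅

Liveness:
  live b0: ∅→{p}
  live b1: ∅→{j}
  live b2: {j}→{j,p,y}
  live b3: ∅→{p}
  live b4: {j,p,y}→{p}
  live b5: {p}→{p,v}
  live b6: {p}→∅
  live b7: {v}→∅
  live b8: ∅→∅
  live b9: ∅→∅

Interfere edges:
  j↔{p,u,y}
  p↔{j,u,v,y}
  u↔{j,p,v}
  v↔{p,u}
  y↔{j,p}

Colouring:
  clique {j,p,u} ⇒ need ≥ 3
  assign j→c1 p→c0 u→c2 v→c1 y→c2 — no edge inside a register ⇒ χ ≤ 3
  χ = 3

Answer: 3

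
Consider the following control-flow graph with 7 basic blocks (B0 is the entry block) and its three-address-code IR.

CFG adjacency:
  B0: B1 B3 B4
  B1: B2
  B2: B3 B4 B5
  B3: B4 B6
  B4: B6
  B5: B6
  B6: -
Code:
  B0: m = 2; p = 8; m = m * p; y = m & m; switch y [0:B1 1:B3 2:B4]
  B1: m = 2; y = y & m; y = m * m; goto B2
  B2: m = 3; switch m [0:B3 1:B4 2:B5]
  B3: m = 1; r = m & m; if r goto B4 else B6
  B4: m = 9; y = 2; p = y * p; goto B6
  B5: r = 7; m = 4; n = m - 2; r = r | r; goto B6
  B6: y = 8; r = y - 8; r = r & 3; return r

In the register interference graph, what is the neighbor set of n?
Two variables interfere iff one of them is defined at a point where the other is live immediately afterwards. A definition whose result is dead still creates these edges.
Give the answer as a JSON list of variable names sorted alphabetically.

def/use:
  B0: {m,p,y} / ∅
  B1: {m,y} / {y}
  B2: {m} / ∅
  B3: {m,r} / ∅
  B4: {m,p,y} / {p}
  B5: {m,n,r} / ∅
  B6: {r,y} / ∅

Liveness:
  B0 li=∅ lo={p,y}
  B1 li={p,y} lo={p}
  B2 li={p} lo={p}
  B3 li={p} lo={p}
  B4 li={p} lo=∅
  B5 li=∅ lo=∅
  B6 li=∅ lo=∅

Conflict graph:
  m↔{p,r,y}
  n↔{r}
  p↔{m,r,y}
  r↔{m,n,p}
  y↔{m,p}

N(n) = ["r"]

Answer: ["r"]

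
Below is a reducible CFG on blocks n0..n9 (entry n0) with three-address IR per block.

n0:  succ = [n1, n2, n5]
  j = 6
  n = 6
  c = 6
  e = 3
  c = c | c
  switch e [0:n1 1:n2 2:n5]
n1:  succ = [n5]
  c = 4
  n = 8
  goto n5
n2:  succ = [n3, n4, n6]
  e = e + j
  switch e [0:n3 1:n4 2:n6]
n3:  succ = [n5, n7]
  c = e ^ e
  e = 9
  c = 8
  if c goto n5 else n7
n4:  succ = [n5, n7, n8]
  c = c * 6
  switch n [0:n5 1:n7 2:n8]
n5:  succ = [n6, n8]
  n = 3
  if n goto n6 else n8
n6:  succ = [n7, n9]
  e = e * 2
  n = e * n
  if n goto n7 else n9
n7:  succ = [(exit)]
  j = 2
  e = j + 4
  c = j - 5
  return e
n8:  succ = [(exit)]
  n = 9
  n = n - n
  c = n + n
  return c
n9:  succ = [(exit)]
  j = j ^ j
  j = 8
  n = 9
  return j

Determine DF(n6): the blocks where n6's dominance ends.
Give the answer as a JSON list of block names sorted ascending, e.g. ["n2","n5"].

Answer: ["n7"]

Derivation:
idom tree: n1←n0 n2←n0 n3←n2 n4←n2 n5←n0 n6←n0 n7←n0 n8←n0 n9←n6
Join-block Dom:
  n5: preds {n0,n1,n3,n4}: {n0} ∩ {n0,n1} ∩ {n0,n2,n3} ∩ {n0,n2,n4} = {n0}; idom=n0
  n6: preds {n2,n5}: {n0,n2} ∩ {n0,n5} = {n0}; idom=n0
  n7: preds {n3,n4,n6}: {n0,n2,n3} ∩ {n0,n2,n4} ∩ {n0,n6} = {n0}; idom=n0
  n8: preds {n4,n5}: {n0,n2,n4} ∩ {n0,n5} = {n0}; idom=n0

Frontier:
  n5←n0: walk · to n0
  n5←n1: walk n1 to n0
  n5←n3: walk n3→n2 to n0
  n5←n4: walk n4→n2 to n0
  n6←n2: walk n2 to n0
  n6←n5: walk n5 to n0
  n7←n3: walk n3→n2 to n0
  n7←n4: walk n4→n2 to n0
  n7←n6: walk n6 to n0
  n8←n4: walk n4→n2 to n0
  n8←n5: walk n5 to n0
  n0: DF=∅
  n1: DF={n5}
  n2: DF={n5,n6,n7,n8}
  n3: DF={n5,n7}
  n4: DF={n5,n7,n8}
  n5: DF={n6,n8}
  n6: DF={n7}
  n7: DF=∅
  n8: DF=∅
  n9: DF=∅

DF(n6) = ["n7"]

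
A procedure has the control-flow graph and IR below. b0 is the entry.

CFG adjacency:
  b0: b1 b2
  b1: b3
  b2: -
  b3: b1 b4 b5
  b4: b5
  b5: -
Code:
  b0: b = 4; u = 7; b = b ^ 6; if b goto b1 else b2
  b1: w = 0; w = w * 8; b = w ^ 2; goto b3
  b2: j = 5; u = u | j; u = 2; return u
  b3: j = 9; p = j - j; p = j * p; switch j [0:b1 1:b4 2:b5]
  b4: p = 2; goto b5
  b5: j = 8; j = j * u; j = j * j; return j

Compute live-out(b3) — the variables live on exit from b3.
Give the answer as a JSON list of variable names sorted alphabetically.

Answer: ["u"]

Derivation:
Block summaries:
  b0: {b,u} / ∅
  b1: {b,w} / ∅
  b2: {j,u} / {u}
  b3: {j,p} / ∅
  b4: {p} / ∅
  b5: {j} / {u}

Liveness:
  b0: in=∅ out={u}
  b1: in={u} out={u}
  b2: in={u} out=∅
  b3: in={u} out={u}
  b4: in={u} out={u}
  b5: in={u} out=∅

live-out(b3) = ["u"]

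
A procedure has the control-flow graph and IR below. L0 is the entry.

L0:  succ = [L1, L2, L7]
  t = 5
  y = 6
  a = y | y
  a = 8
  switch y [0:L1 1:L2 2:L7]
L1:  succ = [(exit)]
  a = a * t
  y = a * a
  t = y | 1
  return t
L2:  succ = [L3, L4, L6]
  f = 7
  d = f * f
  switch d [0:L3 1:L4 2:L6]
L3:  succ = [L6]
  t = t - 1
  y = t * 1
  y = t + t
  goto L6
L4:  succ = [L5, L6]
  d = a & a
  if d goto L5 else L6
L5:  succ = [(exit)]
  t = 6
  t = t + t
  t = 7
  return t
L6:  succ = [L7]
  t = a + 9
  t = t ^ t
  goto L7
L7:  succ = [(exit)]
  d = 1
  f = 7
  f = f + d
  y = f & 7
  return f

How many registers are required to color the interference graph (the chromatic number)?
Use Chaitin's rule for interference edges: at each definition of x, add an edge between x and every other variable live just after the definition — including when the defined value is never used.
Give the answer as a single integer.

def/use:
  L0 def {a,t,y} use ∅
  L1 def {a,t,y} use {a,t}
  L2 def {d,f} use ∅
  L3 def {t,y} use {t}
  L4 def {d} use {a}
  L5 def {t} use ∅
  L6 def {t} use {a}
  L7 def {d,f,y} use ∅

Liveness:
  live L0: ∅→{a,t}
  live L1: {a,t}→∅
  live L2: {a,t}→{a,t}
  live L3: {a,t}→{a}
  live L4: {a}→{a}
  live L5: ∅→∅
  live L6: {a}→∅
  live L7: ∅→∅

Interfere edges:
  a: {d,f,t,y}
  d: {a,f,t}
  f: {a,d,t,y}
  t: {a,d,f,y}
  y: {a,f,t}

Colouring:
  lower bound: {a,d,f,t} mutually conflict ⇒ χ ≥ 4
  assign a→r0 d→r3 f→r1 t→r2 y→r3 — no edge inside a register ⇒ χ ≤ 4
  χ = 4

Answer: 4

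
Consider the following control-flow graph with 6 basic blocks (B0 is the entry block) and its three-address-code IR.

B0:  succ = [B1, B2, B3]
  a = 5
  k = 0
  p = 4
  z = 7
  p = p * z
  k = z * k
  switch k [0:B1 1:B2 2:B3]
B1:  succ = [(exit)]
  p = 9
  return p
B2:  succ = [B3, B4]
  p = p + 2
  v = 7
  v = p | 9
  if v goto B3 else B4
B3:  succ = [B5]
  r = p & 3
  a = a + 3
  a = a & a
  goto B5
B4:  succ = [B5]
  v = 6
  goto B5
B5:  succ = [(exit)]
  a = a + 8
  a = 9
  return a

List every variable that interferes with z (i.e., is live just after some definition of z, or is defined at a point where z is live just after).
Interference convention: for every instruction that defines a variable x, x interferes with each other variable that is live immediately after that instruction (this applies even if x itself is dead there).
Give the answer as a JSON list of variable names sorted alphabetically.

Answer: ["a", "k", "p"]

Derivation:
Per-block:
  B0: def={a,k,p,z} ue=∅
  B1: def={p} ue=∅
  B2: def={p,v} ue={p}
  B3: def={a,r} ue={a,p}
  B4: def={v} ue=∅
  B5: def={a} ue={a}

Backward fixpoint:
  live B0: ∅→{a,p}
  live B1: ∅→∅
  live B2: {a,p}→{a,p}
  live B3: {a,p}→{a}
  live B4: {a}→{a}
  live B5: {a}→∅

Interfere edges:
  a↔{k,p,r,v,z}
  k↔{a,p,z}
  p↔{a,k,v,z}
  r↔{a}
  v↔{a,p}
  z↔{a,k,p}

N(z) = ["a", "k", "p"]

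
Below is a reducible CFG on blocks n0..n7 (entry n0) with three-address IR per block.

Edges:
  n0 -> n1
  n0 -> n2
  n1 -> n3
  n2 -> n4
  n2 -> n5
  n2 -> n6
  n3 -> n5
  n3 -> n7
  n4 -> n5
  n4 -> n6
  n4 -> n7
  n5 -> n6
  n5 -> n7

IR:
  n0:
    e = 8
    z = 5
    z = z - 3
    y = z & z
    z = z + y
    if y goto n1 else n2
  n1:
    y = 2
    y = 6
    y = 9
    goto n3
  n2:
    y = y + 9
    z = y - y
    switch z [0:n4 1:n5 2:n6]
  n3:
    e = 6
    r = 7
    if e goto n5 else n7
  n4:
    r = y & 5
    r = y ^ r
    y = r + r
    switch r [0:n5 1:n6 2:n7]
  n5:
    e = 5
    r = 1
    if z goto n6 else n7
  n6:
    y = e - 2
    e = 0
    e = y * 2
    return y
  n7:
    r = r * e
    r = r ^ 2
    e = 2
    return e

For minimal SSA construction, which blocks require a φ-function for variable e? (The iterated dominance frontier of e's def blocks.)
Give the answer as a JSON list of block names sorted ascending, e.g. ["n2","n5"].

Answer: ["n5", "n6", "n7"]

Working:
idom tree: n1←n0 n2←n0 n3←n1 n4←n2 n5←n0 n6←n0 n7←n0
Dom∩ at merges:
  n5: preds {n2,n3,n4}: {n0,n2} ∩ {n0,n1,n3} ∩ {n0,n2,n4} = {n0}; idom=n0
  n6: preds {n2,n4,n5}: {n0,n2} ∩ {n0,n2,n4} ∩ {n0,n5} = {n0}; idom=n0
  n7: preds {n3,n4,n5}: {n0,n1,n3} ∩ {n0,n2,n4} ∩ {n0,n5} = {n0}; idom=n0

Frontier:
  join n5 pred n2: n2 stop@n0
  join n5 pred n3: n3→n1 stop@n0
  join n5 pred n4: n4→n2 stop@n0
  join n6 pred n2: n2 stop@n0
  join n6 pred n4: n4→n2 stop@n0
  join n6 pred n5: n5 stop@n0
  join n7 pred n3: n3→n1 stop@n0
  join n7 pred n4: n4→n2 stop@n0
  join n7 pred n5: n5 stop@n0
  DF(n0)=∅
  DF(n1)={n5,n7}
  DF(n2)={n5,n6,n7}
  DF(n3)={n5,n7}
  DF(n4)={n5,n6,n7}
  DF(n5)={n6,n7}
  DF(n6)=∅
  DF(n7)=∅

φ for e: defs {n0,n3,n5,n6,n7}
  DF⁺ = {n5,n6,n7}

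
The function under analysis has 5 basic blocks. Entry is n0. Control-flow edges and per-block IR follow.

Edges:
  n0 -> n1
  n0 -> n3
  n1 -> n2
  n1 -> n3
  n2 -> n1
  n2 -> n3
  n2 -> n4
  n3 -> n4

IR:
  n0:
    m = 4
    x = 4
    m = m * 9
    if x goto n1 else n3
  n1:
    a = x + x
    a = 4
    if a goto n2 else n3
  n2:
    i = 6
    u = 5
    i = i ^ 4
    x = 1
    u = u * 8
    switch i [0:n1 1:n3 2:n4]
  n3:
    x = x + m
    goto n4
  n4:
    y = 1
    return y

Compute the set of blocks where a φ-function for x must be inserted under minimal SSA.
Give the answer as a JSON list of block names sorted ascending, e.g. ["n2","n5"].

idom tree: n1←n0 n2←n1 n3←n0 n4←n0
Join-block Dom:
  n1: preds {n0,n2}: {n0} ∩ {n0,n1,n2} = {n0}; idom=n0
  n3: preds {n0,n1,n2}: {n0} ∩ {n0,n1} ∩ {n0,n1,n2} = {n0}; idom=n0
  n4: preds {n2,n3}: {n0,n1,n2} ∩ {n0,n3} = {n0}; idom=n0

DF derivation:
  join n1 pred n0: · stop@n0
  join n1 pred n2: n2→n1 stop@n0
  join n3 pred n0: · stop@n0
  join n3 pred n1: n1 stop@n0
  join n3 pred n2: n2→n1 stop@n0
  join n4 pred n2: n2→n1 stop@n0
  join n4 pred n3: n3 stop@n0
  n0 → ∅
  n1 → {n1,n3,n4}
  n2 → {n1,n3,n4}
  n3 → {n4}
  n4 → ∅

φ for x: defs {n0,n2,n3}
  DF⁺ = {n1,n3,n4}

Answer: ["n1", "n3", "n4"]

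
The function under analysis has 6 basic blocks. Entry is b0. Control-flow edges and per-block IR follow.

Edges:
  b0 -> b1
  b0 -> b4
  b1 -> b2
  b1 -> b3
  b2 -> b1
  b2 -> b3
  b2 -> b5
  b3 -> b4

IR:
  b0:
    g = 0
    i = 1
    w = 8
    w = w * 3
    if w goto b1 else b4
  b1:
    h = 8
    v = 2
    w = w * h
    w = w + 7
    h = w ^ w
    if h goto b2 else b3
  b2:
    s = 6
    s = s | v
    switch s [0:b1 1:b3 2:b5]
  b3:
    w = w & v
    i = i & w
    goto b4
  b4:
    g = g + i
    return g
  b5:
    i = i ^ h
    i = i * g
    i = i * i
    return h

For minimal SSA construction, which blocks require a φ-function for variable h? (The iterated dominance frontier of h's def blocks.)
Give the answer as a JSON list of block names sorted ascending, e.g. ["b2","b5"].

idom tree: b1←b0 b2←b1 b3←b1 b4←b0 b5←b2
Dom at joins:
  b1: preds {b0,b2}: {b0} ∩ {b0,b1,b2} = {b0}; idom=b0
  b3: preds {b1,b2}: {b0,b1} ∩ {b0,b1,b2} = {b0,b1}; idom=b1
  b4: preds {b0,b3}: {b0} ∩ {b0,b1,b3} = {b0}; idom=b0

DF derivation:
  join b1 pred b0: · stop@b0
  join b1 pred b2: b2→b1 stop@b0
  join b3 pred b1: · stop@b1
  join b3 pred b2: b2 stop@b1
  join b4 pred b0: · stop@b0
  join b4 pred b3: b3→b1 stop@b0
  DF(b0)=∅
  DF(b1)={b1,b4}
  DF(b2)={b1,b3}
  DF(b3)={b4}
  DF(b4)=∅
  DF(b5)=∅

φ for h: defs {b1}
  DF⁺ = {b1,b4}

Answer: ["b1", "b4"]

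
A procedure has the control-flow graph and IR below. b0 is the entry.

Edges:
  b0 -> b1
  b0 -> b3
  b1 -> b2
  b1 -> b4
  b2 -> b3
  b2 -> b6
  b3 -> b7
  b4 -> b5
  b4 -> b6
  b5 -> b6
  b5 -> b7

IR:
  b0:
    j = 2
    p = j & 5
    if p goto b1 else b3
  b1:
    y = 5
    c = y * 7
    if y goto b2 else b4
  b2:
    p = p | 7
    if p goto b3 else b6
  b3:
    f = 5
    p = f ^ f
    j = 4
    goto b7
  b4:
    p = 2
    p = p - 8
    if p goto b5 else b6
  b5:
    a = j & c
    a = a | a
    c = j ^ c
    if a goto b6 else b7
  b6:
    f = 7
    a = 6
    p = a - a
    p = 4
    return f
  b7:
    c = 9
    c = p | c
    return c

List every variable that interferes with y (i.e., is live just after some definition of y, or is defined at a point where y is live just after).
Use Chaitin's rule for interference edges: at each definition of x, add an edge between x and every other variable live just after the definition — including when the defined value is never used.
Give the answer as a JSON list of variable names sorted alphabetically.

Answer: ["c", "j", "p"]

Analysis:
Block summaries:
  b0: {j,p} / ∅
  b1: {c,y} / ∅
  b2: {p} / {p}
  b3: {f,j,p} / ∅
  b4: {p} / ∅
  b5: {a,c} / {c,j}
  b6: {a,f,p} / ∅
  b7: {c} / {p}

Live sets:
  live b0: ∅→{j,p}
  live b1: {j,p}→{c,j,p}
  live b2: {p}→∅
  live b3: ∅→{p}
  live b4: {c,j}→{c,j,p}
  live b5: {c,j,p}→{p}
  live b6: ∅→∅
  live b7: {p}→∅

Conflict graph:
  a: {c,f,j,p}
  c: {a,j,p,y}
  f: {a,p}
  j: {a,c,p,y}
  p: {a,c,f,j,y}
  y: {c,j,p}

N(y) = ["c", "j", "p"]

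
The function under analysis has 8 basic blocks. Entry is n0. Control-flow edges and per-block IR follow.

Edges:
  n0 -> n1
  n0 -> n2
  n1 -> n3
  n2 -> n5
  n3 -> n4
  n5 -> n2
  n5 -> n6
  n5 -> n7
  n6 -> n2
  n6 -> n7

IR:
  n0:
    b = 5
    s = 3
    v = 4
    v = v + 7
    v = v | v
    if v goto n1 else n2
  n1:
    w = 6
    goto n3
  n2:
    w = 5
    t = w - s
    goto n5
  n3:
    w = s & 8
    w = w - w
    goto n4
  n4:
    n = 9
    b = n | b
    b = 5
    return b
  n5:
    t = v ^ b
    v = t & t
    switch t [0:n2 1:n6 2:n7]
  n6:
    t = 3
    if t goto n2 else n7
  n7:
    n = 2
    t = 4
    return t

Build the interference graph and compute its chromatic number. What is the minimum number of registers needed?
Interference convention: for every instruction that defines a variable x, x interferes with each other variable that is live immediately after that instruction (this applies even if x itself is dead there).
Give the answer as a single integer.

Block summaries:
  n0: {b,s,v} / ∅
  n1: {w} / ∅
  n2: {t,w} / {s}
  n3: {w} / {s}
  n4: {b,n} / {b}
  n5: {t,v} / {b,v}
  n6: {t} / ∅
  n7: {n,t} / ∅

Backward fixpoint:
  live n0: ∅→{b,s,v}
  live n1: {b,s}→{b,s}
  live n2: {b,s,v}→{b,s,v}
  live n3: {b,s}→{b}
  live n4: {b}→∅
  live n5: {b,s,v}→{b,s,v}
  live n6: {b,s,v}→{b,s,v}
  live n7: ∅→∅

Interfere edges:
  b↔{n,s,t,v,w}
  n↔{b}
  s↔{b,t,v,w}
  t↔{b,s,v}
  v↔{b,s,t,w}
  w↔{b,s,v}

Chromatic number:
  {b,s,t,v} pairwise interfere (4-clique) ⇒ χ ≥ 4
  assign b→R0 n→R1 s→R1 t→R3 v→R2 w→R3 — no edge inside a register ⇒ χ ≤ 4
  χ = 4

Answer: 4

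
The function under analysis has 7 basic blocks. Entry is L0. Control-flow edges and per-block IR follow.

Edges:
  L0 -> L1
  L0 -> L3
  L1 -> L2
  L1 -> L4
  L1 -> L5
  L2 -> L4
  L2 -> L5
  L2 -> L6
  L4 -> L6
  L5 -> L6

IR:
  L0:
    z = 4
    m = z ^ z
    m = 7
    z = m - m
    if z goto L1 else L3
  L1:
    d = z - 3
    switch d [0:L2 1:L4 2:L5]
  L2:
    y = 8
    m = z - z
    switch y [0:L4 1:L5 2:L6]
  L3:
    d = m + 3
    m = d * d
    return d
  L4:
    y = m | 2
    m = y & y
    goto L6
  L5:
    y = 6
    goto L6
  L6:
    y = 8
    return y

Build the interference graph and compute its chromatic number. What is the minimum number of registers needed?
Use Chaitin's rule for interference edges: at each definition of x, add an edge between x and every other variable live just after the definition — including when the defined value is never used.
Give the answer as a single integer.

Per-block:
  L0: def={m,z} ue=∅
  L1: def={d} ue={z}
  L2: def={m,y} ue={z}
  L3: def={d,m} ue={m}
  L4: def={m,y} ue={m}
  L5: def={y} ue=∅
  L6: def={y} ue=∅

Live sets:
  L0 li=∅ lo={m,z}
  L1 li={m,z} lo={m,z}
  L2 li={z} lo={m}
  L3 li={m} lo=∅
  L4 li={m} lo=∅
  L5 li=∅ lo=∅
  L6 li=∅ lo=∅

Interference:
  d↔{m,z}
  m↔{d,y,z}
  y↔{m,z}
  z↔{d,m,y}

Chromatic number:
  lower bound: {d,m,z} mutually conflict ⇒ χ ≥ 3
  3-colouring: c0={m}  c1={z}  c2={d,y}
  χ = 3

Answer: 3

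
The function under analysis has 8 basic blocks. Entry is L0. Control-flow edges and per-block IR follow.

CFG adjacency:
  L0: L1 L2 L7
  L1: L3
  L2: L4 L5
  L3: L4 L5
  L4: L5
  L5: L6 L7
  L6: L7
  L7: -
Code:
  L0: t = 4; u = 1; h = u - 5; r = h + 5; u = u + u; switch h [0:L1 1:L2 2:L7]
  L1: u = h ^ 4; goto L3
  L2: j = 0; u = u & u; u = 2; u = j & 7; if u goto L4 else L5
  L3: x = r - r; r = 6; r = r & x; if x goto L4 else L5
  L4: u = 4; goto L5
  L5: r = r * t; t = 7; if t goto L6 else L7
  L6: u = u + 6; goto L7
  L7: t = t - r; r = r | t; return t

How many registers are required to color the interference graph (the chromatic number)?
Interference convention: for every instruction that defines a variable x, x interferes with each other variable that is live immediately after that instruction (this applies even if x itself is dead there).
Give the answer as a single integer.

Answer: 4

Analysis:
def/use:
  L0 def {h,r,t,u} use ∅
  L1 def {u} use {h}
  L2 def {j,u} use {u}
  L3 def {r,x} use {r}
  L4 def {u} use ∅
  L5 def {r,t} use {r,t}
  L6 def {u} use {u}
  L7 def {r,t} use {r,t}

Live sets:
  L0: in=∅ out={h,r,t,u}
  L1: in={h,r,t} out={r,t,u}
  L2: in={r,t,u} out={r,t,u}
  L3: in={r,t,u} out={r,t,u}
  L4: in={r,t} out={r,t,u}
  L5: in={r,t,u} out={r,t,u}
  L6: in={r,t,u} out={r,t}
  L7: in={r,t} out=∅

Conflict graph:
  h↔{r,t,u}
  j↔{r,t,u}
  r↔{h,j,t,u,x}
  t↔{h,j,r,u,x}
  u↔{h,j,r,t,x}
  x↔{r,t,u}

Registers:
  clique {h,r,t,u} ⇒ need ≥ 4
  4-colouring: R0={r}  R1={t}  R2={u}  R3={h,j,x}
  χ = 4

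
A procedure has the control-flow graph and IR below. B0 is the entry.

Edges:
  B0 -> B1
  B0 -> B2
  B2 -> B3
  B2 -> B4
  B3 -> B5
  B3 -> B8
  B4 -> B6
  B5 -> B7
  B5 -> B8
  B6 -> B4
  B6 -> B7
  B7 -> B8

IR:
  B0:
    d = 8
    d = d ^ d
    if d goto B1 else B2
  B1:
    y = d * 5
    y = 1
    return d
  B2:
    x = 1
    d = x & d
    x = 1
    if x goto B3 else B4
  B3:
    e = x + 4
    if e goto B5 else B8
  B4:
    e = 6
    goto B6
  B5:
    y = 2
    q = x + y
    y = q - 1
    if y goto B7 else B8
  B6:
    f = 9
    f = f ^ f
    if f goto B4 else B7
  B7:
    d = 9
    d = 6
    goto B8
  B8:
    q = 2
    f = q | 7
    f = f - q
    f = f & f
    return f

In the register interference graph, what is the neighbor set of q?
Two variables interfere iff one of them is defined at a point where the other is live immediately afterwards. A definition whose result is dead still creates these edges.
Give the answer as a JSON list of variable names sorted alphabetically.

Answer: ["f"]

Working:
def/use:
  B0: {d} / ∅
  B1: {y} / {d}
  B2: {d,x} / {d}
  B3: {e} / {x}
  B4: {e} / ∅
  B5: {q,y} / {x}
  B6: {f} / ∅
  B7: {d} / ∅
  B8: {f,q} / ∅

Live sets:
  B0: in=∅ out={d}
  B1: in={d} out=∅
  B2: in={d} out={x}
  B3: in={x} out={x}
  B4: in=∅ out=∅
  B5: in={x} out=∅
  B6: in=∅ out=∅
  B7: in=∅ out=∅
  B8: in=∅ out=∅

Conflict graph:
  d: {x,y}
  e: {x}
  f: {q}
  q: {f}
  x: {d,e,y}
  y: {d,x}

N(q) = ["f"]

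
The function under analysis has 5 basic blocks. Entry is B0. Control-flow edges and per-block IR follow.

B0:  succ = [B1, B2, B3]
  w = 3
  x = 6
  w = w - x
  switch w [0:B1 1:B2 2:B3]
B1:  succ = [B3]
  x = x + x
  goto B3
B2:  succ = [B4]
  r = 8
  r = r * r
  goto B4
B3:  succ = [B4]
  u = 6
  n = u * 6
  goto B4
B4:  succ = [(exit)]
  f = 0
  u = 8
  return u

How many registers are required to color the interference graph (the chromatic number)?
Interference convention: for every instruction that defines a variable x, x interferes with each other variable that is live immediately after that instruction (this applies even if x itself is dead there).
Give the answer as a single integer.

def/use:
  B0: def={w,x} ue=∅
  B1: def={x} ue={x}
  B2: def={r} ue=∅
  B3: def={n,u} ue=∅
  B4: def={f,u} ue=∅

Live sets:
  live B0: ∅→{x}
  live B1: {x}→∅
  live B2: ∅→∅
  live B3: ∅→∅
  live B4: ∅→∅

Conflict graph:
  f↔∅
  n↔∅
  r↔∅
  u↔∅
  w↔{x}
  x↔{w}

Colouring:
  lower bound: {w,x} mutually conflict ⇒ χ ≥ 2
  assign f→R0 n→R0 r→R0 u→R0 w→R0 x→R1 — no edge inside a register ⇒ χ ≤ 2
  χ = 2

Answer: 2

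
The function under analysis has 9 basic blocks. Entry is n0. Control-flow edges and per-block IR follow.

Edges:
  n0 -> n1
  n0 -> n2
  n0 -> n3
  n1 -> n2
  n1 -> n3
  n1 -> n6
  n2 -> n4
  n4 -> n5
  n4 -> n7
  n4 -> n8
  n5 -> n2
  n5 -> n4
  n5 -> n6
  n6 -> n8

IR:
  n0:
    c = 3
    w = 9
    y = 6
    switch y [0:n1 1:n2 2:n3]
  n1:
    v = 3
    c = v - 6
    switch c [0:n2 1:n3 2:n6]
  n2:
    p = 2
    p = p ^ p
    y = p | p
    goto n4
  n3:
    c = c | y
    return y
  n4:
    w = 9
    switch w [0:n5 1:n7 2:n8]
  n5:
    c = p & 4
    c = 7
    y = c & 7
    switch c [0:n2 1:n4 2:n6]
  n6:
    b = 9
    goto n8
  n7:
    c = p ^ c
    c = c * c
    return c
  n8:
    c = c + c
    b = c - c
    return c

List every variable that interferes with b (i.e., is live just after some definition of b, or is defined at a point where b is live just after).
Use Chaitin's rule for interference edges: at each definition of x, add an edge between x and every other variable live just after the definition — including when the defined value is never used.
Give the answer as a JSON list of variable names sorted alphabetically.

Per-block:
  n0: def={c,w,y} ue=∅
  n1: def={c,v} ue=∅
  n2: def={p,y} ue=∅
  n3: def={c} ue={c,y}
  n4: def={w} ue=∅
  n5: def={c,y} ue={p}
  n6: def={b} ue=∅
  n7: def={c} ue={c,p}
  n8: def={b,c} ue={c}

Backward fixpoint:
  live n0: ∅→{c,y}
  live n1: {y}→{c,y}
  live n2: {c}→{c,p}
  live n3: {c,y}→∅
  live n4: {c,p}→{c,p}
  live n5: {p}→{c,p}
  live n6: {c}→{c}
  live n7: {c,p}→∅
  live n8: {c}→∅

Interference:
  b↔{c}
  c↔{b,p,w,y}
  p↔{c,w,y}
  v↔{y}
  w↔{c,p}
  y↔{c,p,v}

N(b) = ["c"]

Answer: ["c"]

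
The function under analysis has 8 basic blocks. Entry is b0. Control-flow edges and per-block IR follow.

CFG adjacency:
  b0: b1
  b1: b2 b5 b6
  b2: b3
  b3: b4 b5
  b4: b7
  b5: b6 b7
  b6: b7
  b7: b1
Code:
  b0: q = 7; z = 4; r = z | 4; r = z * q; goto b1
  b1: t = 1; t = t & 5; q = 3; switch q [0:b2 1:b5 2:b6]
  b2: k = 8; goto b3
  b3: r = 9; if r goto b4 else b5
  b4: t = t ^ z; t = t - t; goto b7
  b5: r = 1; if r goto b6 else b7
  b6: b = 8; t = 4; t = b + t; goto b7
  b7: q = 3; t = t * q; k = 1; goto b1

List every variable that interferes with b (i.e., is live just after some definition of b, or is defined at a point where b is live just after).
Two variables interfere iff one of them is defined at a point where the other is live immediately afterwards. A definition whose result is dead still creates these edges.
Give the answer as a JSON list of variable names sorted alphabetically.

Answer: ["t", "z"]

Working:
def/use:
  b0 def {q,r,z} use ∅
  b1 def {q,t} use ∅
  b2 def {k} use ∅
  b3 def {r} use ∅
  b4 def {t} use {t,z}
  b5 def {r} use ∅
  b6 def {b,t} use ∅
  b7 def {k,q,t} use {t}

Backward fixpoint:
  live b0: ∅→{z}
  live b1: {z}→{t,z}
  live b2: {t,z}→{t,z}
  live b3: {t,z}→{t,z}
  live b4: {t,z}→{t,z}
  live b5: {t,z}→{t,z}
  live b6: {z}→{t,z}
  live b7: {t,z}→{z}

Conflict graph:
  b — {t,z}
  k — {t,z}
  q — {r,t,z}
  r — {q,t,z}
  t — {b,k,q,r,z}
  z — {b,k,q,r,t}

N(b) = ["t", "z"]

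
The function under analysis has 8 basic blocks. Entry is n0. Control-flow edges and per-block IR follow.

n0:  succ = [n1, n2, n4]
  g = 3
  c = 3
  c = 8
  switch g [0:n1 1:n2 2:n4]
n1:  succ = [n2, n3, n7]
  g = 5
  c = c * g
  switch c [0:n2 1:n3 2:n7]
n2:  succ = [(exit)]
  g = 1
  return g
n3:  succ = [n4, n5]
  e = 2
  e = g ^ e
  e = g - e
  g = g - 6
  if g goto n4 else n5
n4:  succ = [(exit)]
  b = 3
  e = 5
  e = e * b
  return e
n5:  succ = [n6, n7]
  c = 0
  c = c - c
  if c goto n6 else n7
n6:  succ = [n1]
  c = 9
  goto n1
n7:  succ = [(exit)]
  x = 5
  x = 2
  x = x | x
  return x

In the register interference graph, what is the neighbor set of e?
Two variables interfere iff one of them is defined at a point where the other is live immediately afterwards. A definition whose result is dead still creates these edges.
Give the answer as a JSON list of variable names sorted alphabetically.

def/use:
  n0: def={c,g} ue=∅
  n1: def={c,g} ue={c}
  n2: def={g} ue=∅
  n3: def={e,g} ue={g}
  n4: def={b,e} ue=∅
  n5: def={c} ue=∅
  n6: def={c} ue=∅
  n7: def={x} ue=∅

Live sets:
  live n0: ∅→{c}
  live n1: {c}→{g}
  live n2: ∅→∅
  live n3: {g}→∅
  live n4: ∅→∅
  live n5: ∅→∅
  live n6: ∅→{c}
  live n7: ∅→∅

Interfere edges:
  b — {e}
  c — {g}
  e — {b,g}
  g — {c,e}
  x — ∅

N(e) = ["b", "g"]

Answer: ["b", "g"]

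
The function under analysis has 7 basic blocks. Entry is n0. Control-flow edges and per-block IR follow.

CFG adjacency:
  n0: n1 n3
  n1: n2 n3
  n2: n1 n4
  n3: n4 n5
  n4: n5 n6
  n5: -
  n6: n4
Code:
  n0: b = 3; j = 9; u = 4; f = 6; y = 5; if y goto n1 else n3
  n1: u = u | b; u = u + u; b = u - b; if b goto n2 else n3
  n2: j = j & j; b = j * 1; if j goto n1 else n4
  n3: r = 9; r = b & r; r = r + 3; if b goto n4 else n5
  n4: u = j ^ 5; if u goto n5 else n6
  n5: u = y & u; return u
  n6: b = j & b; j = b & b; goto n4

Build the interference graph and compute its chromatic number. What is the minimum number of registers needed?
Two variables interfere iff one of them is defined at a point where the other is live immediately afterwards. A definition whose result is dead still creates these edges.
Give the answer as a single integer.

Block summaries:
  n0: def={b,f,j,u,y} ue=∅
  n1: def={b,u} ue={b,u}
  n2: def={b,j} ue={j}
  n3: def={r} ue={b}
  n4: def={u} ue={j}
  n5: def={u} ue={u,y}
  n6: def={b,j} ue={b,j}

Live sets:
  n0 li=∅ lo={b,j,u,y}
  n1 li={b,j,u,y} lo={b,j,u,y}
  n2 li={j,u,y} lo={b,j,u,y}
  n3 li={b,j,u,y} lo={b,j,u,y}
  n4 li={b,j,y} lo={b,j,u,y}
  n5 li={u,y} lo=∅
  n6 li={b,j,y} lo={b,j,y}

Conflict graph:
  b: {f,j,r,u,y}
  f: {b,j,u}
  j: {b,f,r,u,y}
  r: {b,j,u,y}
  u: {b,f,j,r,y}
  y: {b,j,r,u}

Colouring:
  {b,j,r,u,y} pairwise interfere (5-clique) ⇒ χ ≥ 5
  5-colouring: r0={b}  r1={j}  r2={u}  r3={f,r}  r4={y}
  χ = 5

Answer: 5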